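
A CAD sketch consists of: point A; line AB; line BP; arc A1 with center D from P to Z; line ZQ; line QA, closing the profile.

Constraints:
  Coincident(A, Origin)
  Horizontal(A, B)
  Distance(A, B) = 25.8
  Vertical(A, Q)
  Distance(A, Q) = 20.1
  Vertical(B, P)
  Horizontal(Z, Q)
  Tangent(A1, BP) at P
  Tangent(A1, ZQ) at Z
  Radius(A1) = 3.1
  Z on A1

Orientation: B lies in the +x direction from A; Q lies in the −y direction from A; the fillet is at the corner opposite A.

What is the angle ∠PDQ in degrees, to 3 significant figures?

172°

The virtual corner opposite A is at (25.8, -20.1). The tangent condition forces DP to be normal to BP and the tangent condition forces DZ to be normal to ZQ, with radius 3.1, so the center D sits 3.1 in from both sides at D = (22.7, -17.0). That places the tangent points at P = (25.8, -17.0) on BP and Z = (22.7, -20.1) on ZQ. Then cos ∠PDQ = DP·DQ / (|DP||DQ|), giving 172°.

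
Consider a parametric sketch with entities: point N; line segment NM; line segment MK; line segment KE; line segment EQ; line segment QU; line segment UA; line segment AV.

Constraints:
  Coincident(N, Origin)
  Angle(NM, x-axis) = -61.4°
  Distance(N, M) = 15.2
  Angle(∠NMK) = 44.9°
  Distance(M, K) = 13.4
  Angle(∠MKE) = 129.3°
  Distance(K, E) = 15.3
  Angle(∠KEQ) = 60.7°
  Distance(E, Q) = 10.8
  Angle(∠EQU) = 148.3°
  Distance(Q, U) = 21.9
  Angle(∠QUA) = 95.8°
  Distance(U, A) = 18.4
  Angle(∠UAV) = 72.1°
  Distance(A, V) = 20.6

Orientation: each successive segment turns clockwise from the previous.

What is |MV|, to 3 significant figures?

14.3

N is at the origin; NM runs at -61.4° with length 15.2, so M = (7.28, -13.3). ∠NMK = 44.9° gives MK at 164° from the x-axis; with |MK| = 13.4, K = (-5.57, -9.54). ∠MKE = 129.3° gives KE at 113° from the x-axis; with |KE| = 15.3, E = (-11.5, 4.56). ∠KEQ = 60.7° gives EQ at -6.50° from the x-axis; with |EQ| = 10.8, Q = (-0.770, 3.34). ∠EQU = 148.3° gives QU at -38.2° from the x-axis; with |QU| = 21.9, U = (16.4, -10.2). ∠QUA = 95.8° gives UA at -122° from the x-axis; with |UA| = 18.4, A = (6.58, -25.7). ∠UAV = 72.1° gives AV at 130° from the x-axis; with |AV| = 20.6, V = (-6.58, -9.89). Then |MV| = |V − M| = 14.3.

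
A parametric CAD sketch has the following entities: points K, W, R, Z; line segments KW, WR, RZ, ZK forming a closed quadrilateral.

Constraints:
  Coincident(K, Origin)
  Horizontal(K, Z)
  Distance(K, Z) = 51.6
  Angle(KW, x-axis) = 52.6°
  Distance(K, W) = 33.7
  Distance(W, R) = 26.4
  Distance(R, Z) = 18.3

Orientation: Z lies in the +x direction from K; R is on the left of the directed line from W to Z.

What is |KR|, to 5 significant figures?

48.154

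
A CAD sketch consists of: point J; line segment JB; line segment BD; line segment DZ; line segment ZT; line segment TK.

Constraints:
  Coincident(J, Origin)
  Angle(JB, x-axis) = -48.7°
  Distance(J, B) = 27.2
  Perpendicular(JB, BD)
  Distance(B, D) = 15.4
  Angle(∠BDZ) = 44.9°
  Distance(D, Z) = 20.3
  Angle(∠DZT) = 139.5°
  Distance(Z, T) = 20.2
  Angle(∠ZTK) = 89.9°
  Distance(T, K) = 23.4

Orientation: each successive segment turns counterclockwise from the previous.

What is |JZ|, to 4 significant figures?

12.91

J is at the origin; JB runs at -48.7° with length 27.2, so B = (17.95, -20.43). The perpendicularity gives BD at right angles to JB, so BD runs at 41.30°; with |BD| = 15.4, D = (29.52, -10.27). ∠BDZ = 44.9° gives DZ at 176.4° from the x-axis; with |DZ| = 20.3, Z = (9.262, -8.996). Then |JZ| = |Z − J| = 12.91.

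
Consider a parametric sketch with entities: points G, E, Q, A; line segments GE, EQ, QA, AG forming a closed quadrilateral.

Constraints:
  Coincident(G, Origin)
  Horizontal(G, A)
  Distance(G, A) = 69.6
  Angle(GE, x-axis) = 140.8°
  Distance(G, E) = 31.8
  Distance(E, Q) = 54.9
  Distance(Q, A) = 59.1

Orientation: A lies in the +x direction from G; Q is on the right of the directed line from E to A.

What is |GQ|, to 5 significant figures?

23.580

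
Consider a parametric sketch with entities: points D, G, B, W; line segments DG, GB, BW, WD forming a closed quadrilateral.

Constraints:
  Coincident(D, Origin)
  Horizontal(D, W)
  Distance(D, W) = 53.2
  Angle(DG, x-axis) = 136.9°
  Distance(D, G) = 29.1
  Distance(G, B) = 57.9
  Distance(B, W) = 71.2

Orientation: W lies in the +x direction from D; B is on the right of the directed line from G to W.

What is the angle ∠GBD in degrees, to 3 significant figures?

25.6°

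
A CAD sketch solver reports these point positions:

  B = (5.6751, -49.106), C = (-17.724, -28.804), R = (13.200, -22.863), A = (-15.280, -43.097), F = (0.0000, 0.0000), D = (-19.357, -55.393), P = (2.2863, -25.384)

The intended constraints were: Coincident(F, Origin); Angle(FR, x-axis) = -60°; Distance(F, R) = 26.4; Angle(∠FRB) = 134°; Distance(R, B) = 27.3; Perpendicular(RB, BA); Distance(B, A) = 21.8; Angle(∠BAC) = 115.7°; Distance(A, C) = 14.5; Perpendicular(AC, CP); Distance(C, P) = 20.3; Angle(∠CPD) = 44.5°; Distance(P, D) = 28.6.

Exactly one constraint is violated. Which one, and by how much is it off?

Distance(P, D) = 28.6 — off by 8.40.

F = (0.00, 0.00) ✓; FR at -60.00° ✓; |FR| = 26.40 ✓; ∠FRB = 134.0° ✓; |RB| = 27.30 ✓; ∠(RB, BA) = 90.00° ✓; |BA| = 21.80 ✓; ∠BAC = 115.7° ✓; |AC| = 14.50 ✓; ∠(AC, CP) = 90.00° ✓; |CP| = 20.30 ✓; ∠CPD = 44.50° ✓; |PD| = 37.00 ✗.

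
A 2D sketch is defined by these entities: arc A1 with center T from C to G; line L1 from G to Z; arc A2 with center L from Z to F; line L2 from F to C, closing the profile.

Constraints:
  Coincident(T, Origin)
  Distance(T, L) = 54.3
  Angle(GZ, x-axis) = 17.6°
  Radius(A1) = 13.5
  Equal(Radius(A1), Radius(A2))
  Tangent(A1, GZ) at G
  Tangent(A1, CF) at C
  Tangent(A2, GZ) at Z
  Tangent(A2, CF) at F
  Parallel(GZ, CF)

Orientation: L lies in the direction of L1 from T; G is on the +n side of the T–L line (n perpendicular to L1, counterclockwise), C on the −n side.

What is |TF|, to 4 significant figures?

55.95

The slot axis is L1's direction at 17.6°, so u = (cos 17.6°, sin 17.6°) = (0.9532, 0.3024) and n = (−sin 17.6°, cos 17.6°) = (-0.3024, 0.9532). T is at the origin and L lies 54.3 along u from T, so L = 54.3·u = (51.76, 16.42). Tangency of A1 to both parallel lines with radius 13.5 puts G and C at T ± 13.5·n: G = (-4.082, 12.87), C = (4.082, -12.87). Equal radii place Z and F the same way about L: Z = L + 13.5·n = (47.68, 29.29), F = L − 13.5·n = (55.84, 3.551). Then |TF| = |F − T| = 55.95.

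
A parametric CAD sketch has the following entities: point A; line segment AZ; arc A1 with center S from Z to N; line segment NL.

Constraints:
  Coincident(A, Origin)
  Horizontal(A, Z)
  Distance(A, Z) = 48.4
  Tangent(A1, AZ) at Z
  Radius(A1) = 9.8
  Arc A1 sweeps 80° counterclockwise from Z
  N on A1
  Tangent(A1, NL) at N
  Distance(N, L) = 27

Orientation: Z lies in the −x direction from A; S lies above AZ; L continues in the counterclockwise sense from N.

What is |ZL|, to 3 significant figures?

37.5

A is at the origin; AZ is horizontal with |AZ| = 48.4 and Z on the −x side, so Z = (-48.4, 0.00). Since A1 is tangent to AZ there, SZ ⟂ AZ, so S = Z + (0, 9.8) = (-48.4, 9.80). On A1, Z sits at bearing -90° from S; an 80° counterclockwise sweep puts N at bearing -10°, so N = S + 9.8·(cos -10°, sin -10°) = (-38.7, 8.10). Tangency of A1 to NL means the radius SN is perpendicular to NL, so NL runs along (−sin -10°, cos -10°); with |NL| = 27.0, L = (-34.1, 34.7). Then |ZL| = |L − Z| = 37.5.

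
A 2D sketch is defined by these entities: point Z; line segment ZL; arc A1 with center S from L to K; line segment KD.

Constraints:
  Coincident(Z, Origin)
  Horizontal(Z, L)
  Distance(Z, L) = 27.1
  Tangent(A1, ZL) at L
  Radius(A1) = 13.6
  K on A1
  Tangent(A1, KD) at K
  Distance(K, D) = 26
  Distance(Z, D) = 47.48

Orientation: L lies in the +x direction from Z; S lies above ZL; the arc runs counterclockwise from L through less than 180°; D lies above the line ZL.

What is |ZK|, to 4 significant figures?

43.71

Z is at the origin; ZL is horizontal with |ZL| = 27.1 and L on the +x side, so L = (27.10, 0.000). The tangent condition forces SL to be normal to ZL, so S = L + (0, 13.6) = (27.10, 13.60). Since SK ⟂ KD (tangency), |SD| = √(13.6² + 26.0²) = 29.34 regardless of where K sits on A1. So D lies on both circle(Z, 47.48) and circle(S, 29.34); the above-ZL intersection is D = (21.40, 42.38). K is the foot of the tangent from D: K = (37.70, 22.12).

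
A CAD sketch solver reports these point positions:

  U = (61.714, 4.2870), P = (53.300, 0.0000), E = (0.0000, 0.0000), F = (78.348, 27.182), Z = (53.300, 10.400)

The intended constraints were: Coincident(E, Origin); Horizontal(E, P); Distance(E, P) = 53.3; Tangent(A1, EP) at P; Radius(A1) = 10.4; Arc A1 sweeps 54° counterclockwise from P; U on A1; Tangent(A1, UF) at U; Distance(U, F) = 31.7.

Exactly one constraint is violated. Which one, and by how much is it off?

Distance(U, F) = 31.7 — off by 3.40.

E = (0.00, 0.00) ✓; E.y = 0.00, P.y = 0.00 ✓; |EP| = 53.30 ✓; ∠(ZP, PE) = 90.00° ✓; |ZP| = 10.40 ✓; bearing(Z→U) − bearing(Z→P) = 54.00° ✓; |ZU| = 10.40 ✓; ∠(ZU, UF) = 90.00° ✓; |UF| = 28.30 ✗.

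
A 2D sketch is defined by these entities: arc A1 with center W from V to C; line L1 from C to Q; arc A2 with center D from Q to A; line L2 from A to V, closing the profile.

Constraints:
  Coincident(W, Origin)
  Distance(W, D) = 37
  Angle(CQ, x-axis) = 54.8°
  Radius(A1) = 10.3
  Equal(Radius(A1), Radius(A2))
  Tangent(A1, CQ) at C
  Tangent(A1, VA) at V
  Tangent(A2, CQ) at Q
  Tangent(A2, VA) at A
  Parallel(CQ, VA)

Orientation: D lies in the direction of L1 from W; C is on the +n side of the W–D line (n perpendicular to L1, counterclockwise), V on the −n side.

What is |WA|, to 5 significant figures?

38.407

The slot axis is L1's direction at 54.8°, so u = (cos 54.8°, sin 54.8°) = (0.57643, 0.81714) and n = (−sin 54.8°, cos 54.8°) = (-0.81714, 0.57643). W is at the origin and D lies 37.0 along u from W, so D = 37.0·u = (21.328, 30.234). Tangency of A1 to both parallel lines with radius 10.3 puts C and V at W ± 10.3·n: C = (-8.4166, 5.9373), V = (8.4166, -5.9373). Equal radii place Q and A the same way about D: Q = D + 10.3·n = (12.911, 36.172), A = D − 10.3·n = (29.745, 24.297). Then |WA| = |A − W| = 38.407.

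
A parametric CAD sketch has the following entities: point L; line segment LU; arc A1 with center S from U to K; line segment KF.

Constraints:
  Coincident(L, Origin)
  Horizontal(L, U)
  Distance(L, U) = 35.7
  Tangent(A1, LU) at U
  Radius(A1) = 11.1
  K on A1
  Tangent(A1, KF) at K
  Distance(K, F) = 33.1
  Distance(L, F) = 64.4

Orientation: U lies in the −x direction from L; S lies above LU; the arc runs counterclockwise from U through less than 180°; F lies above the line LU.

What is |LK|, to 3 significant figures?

32.2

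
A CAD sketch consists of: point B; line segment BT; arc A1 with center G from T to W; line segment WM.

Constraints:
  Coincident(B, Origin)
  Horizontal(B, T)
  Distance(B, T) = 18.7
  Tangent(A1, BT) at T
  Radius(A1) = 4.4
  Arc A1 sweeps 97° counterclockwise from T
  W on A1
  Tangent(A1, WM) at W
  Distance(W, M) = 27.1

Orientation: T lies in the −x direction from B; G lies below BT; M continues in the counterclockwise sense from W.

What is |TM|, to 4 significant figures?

31.85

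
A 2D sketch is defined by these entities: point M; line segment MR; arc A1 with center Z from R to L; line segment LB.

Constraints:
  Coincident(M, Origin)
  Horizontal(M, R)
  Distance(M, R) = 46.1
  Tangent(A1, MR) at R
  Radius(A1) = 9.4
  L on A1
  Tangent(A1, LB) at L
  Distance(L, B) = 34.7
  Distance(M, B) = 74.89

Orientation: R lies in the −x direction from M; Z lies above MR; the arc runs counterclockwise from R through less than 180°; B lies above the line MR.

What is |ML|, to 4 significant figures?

42.15

Checks: |ZL| = 9.400 ✓; ∠(ZL, LB) = 90.00° ✓; |LB| = 34.70 ✓; |MB| = 74.89 ✓.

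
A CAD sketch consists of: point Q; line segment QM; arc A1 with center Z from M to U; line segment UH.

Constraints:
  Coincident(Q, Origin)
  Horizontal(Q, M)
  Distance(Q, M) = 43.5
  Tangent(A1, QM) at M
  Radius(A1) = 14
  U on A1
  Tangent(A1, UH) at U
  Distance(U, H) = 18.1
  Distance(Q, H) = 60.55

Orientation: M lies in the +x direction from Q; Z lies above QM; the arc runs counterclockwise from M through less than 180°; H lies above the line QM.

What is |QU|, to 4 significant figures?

59.61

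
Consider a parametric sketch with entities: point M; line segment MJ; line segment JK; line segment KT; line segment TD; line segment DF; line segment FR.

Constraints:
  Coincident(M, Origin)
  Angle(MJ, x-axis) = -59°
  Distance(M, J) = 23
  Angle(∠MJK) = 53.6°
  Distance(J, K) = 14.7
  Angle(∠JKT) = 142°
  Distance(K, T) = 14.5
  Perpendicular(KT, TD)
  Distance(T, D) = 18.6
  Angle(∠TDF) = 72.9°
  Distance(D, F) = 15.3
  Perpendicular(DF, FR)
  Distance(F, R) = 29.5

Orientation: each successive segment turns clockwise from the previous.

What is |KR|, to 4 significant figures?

16.49

∠TDF = 72.9° gives DF at -60.50° from the x-axis; with |DF| = 15.3, F = (6.990, -8.171). The perpendicularity gives FR at right angles to DF, so FR runs at -150.5°; with |FR| = 29.5, R = (-18.69, -22.70). Then |KR| = |R − K| = 16.49.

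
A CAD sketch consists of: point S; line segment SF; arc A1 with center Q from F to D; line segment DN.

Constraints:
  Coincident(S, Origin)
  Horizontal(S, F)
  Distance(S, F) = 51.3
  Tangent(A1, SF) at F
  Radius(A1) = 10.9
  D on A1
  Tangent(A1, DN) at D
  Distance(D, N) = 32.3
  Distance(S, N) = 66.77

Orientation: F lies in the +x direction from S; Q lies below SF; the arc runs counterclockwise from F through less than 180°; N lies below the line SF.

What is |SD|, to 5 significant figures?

43.064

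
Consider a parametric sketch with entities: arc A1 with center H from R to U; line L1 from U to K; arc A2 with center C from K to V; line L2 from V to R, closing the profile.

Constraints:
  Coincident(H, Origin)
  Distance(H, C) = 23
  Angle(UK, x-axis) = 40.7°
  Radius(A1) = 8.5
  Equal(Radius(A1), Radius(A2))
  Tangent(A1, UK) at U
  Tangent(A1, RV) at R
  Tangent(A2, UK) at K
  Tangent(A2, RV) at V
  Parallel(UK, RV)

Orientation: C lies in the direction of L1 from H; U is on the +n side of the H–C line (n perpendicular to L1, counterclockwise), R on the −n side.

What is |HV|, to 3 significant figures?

24.5

Tangency of A1 to both parallel lines with radius 8.5 puts U and R at H ± 8.5·n: U = (-5.54, 6.44), R = (5.54, -6.44). Equal radii place K and V the same way about C: K = C + 8.5·n = (11.9, 21.4), V = C − 8.5·n = (23.0, 8.55). Then |HV| = |V − H| = 24.5.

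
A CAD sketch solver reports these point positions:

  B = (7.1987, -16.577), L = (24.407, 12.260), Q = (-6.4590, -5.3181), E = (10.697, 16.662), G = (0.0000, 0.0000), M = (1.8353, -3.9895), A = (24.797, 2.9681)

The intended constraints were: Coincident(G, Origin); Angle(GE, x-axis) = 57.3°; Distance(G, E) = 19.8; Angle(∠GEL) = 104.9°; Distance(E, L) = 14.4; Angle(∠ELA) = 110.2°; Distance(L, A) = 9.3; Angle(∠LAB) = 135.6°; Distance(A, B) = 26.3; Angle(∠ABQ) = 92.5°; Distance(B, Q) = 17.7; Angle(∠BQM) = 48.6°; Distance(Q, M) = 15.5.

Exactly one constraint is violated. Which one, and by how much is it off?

Distance(Q, M) = 15.5 — off by 7.10.

G = (0.00, 0.00) ✓; GE at 57.30° ✓; |GE| = 19.80 ✓; ∠GEL = 104.9° ✓; |EL| = 14.40 ✓; ∠ELA = 110.2° ✓; |LA| = 9.300 ✓; ∠LAB = 135.6° ✓; |AB| = 26.30 ✓; ∠ABQ = 92.50° ✓; |BQ| = 17.70 ✓; ∠BQM = 48.60° ✓; |QM| = 8.400 ✗.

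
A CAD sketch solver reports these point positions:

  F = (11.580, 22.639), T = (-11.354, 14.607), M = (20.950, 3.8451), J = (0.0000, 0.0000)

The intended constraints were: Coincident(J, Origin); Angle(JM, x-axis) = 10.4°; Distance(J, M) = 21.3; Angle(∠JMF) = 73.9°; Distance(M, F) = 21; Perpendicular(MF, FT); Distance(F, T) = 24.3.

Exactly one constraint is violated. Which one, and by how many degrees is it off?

Perpendicular(MF, FT) — off by 7.20°.

J = (0.00, 0.00) ✓; JM at 10.40° ✓; |JM| = 21.30 ✓; ∠JMF = 73.90° ✓; |MF| = 21.00 ✓; ∠(MF, FT) = 82.80° ✗; |FT| = 24.30 ✓.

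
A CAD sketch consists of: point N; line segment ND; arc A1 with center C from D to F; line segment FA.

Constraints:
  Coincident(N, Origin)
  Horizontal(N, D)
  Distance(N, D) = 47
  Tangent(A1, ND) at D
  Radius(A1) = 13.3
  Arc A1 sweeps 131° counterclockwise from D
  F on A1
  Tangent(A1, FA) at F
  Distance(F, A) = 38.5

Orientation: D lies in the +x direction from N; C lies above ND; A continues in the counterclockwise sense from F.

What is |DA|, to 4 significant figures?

53.30

N is at the origin; ND is horizontal with |ND| = 47.0 and D on the +x side, so D = (47.00, 0.000). Tangency of A1 to ND means the radius CD is perpendicular to ND, so C = D + (0, 13.3) = (47.00, 13.30). On A1, D sits at bearing -90° from C; a 131° counterclockwise sweep puts F at bearing 41°, so F = C + 13.3·(cos 41°, sin 41°) = (57.04, 22.03). A1 meets FA tangentially, so CF is at right angles to FA, so FA runs along (−sin 41°, cos 41°); with |FA| = 38.5, A = (31.78, 51.08). Then |DA| = |A − D| = 53.30.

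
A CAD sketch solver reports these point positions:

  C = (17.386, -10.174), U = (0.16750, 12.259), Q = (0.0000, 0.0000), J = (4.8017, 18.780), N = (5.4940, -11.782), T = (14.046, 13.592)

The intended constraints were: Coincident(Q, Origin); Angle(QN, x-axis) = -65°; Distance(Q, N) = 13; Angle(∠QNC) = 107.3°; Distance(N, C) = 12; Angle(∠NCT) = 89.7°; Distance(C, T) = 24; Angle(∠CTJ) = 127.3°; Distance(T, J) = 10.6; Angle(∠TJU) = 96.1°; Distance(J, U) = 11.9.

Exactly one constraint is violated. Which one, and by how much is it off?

Distance(J, U) = 11.9 — off by 3.90.

Q = (0.00, 0.00) ✓; QN at -65.00° ✓; |QN| = 13.00 ✓; ∠QNC = 107.3° ✓; |NC| = 12.00 ✓; ∠NCT = 89.70° ✓; |CT| = 24.00 ✓; ∠CTJ = 127.3° ✓; |TJ| = 10.60 ✓; ∠TJU = 96.10° ✓; |JU| = 8.000 ✗.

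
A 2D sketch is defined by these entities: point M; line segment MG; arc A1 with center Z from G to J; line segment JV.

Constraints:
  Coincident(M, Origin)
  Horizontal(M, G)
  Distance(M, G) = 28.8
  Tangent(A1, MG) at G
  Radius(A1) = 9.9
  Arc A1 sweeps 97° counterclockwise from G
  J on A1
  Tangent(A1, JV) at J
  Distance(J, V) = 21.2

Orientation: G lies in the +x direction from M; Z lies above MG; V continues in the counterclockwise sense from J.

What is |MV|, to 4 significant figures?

48.30

On A1, G sits at bearing -90° from Z; a 97° counterclockwise sweep puts J at bearing 7°, so J = Z + 9.9·(cos 7°, sin 7°) = (38.63, 11.11). The tangent condition forces ZJ to be normal to JV, so JV runs along (−sin 7°, cos 7°); with |JV| = 21.2, V = (36.04, 32.15). Then |MV| = |V − M| = 48.30.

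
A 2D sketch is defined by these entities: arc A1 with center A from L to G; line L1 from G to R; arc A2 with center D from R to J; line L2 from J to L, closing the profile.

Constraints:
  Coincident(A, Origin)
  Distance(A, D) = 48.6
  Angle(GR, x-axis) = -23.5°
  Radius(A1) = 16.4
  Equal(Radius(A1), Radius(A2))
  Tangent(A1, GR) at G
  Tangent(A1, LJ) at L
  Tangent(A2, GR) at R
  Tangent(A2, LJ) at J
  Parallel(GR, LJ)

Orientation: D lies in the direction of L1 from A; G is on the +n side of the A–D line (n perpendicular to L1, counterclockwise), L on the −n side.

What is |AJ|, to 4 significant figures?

51.29

The slot axis is L1's direction at -23.5°, so u = (cos -23.5°, sin -23.5°) = (0.9171, -0.3987) and n = (−sin -23.5°, cos -23.5°) = (0.3987, 0.9171). A is at the origin and D lies 48.6 along u from A, so D = 48.6·u = (44.57, -19.38). Tangency of A1 to both parallel lines with radius 16.4 puts G and L at A ± 16.4·n: G = (6.539, 15.04), L = (-6.539, -15.04). Equal radii place R and J the same way about D: R = D + 16.4·n = (51.11, -4.339), J = D − 16.4·n = (38.03, -34.42). Then |AJ| = |J − A| = 51.29.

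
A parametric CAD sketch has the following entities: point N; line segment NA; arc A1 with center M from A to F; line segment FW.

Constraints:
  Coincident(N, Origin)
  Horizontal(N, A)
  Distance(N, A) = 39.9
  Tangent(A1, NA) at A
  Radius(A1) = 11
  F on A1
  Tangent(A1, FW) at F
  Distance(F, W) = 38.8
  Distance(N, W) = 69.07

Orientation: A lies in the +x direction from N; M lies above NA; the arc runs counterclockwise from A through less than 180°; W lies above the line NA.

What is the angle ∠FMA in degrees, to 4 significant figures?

95.85°

N is at the origin; NA is horizontal with |NA| = 39.9 and A on the +x side, so A = (39.90, 0.000). Tangency of A1 to NA means the radius MA is perpendicular to NA, so M = A + (0, 11) = (39.90, 11.00). Since MF ⟂ FW (tangency), |MW| = √(11.0² + 38.8²) = 40.33 regardless of where F sits on A1. So W lies on both circle(N, 69.07) and circle(M, 40.33); the above-NA intersection is W = (46.88, 50.72). F is the foot of the tangent from W: F = (50.84, 12.12).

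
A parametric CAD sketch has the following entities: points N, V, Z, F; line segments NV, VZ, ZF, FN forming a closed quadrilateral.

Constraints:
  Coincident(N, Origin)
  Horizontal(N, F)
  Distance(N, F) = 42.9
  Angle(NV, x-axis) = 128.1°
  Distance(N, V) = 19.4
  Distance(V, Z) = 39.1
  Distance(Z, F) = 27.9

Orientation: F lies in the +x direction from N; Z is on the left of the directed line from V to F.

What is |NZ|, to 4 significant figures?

34.75

N is at the origin; N and F share the same y with |NF| = 42.9 and F in +x, so F = (42.9, 0). NV runs at 128.1° with |NV| = 19.4, so V = (-11.97, 15.27). Z is determined by |VZ| = 39.1 and |ZF| = 27.9 together: it lies at the intersection of circle(V, 39.1) and circle(F, 27.9). With |VF| = 56.95, the foot of the radical line on VF is 35.07 from V and the perpendicular offset is √(39.1² − 35.07²) = 17.30. Taking the left-of-VF solution: Z = (26.45, 22.53).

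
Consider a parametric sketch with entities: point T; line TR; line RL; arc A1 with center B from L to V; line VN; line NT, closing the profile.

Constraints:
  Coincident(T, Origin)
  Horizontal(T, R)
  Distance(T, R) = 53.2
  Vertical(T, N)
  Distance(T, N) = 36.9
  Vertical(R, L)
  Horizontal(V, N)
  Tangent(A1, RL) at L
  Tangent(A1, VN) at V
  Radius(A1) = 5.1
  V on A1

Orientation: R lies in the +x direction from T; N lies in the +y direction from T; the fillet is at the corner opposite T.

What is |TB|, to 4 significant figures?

57.66

T and N share the same x with |TN| = 36.9 and N on the +y side, so N = (0.000, 36.90). The virtual corner opposite T is at (53.20, 36.90). A1 meets RL tangentially, so BL is at right angles to RL and tangency of A1 to VN means the radius BV is perpendicular to VN, with radius 5.1, so the center B sits 5.1 in from both sides at B = (48.10, 31.80). Then |TB| = |B − T| = 57.66.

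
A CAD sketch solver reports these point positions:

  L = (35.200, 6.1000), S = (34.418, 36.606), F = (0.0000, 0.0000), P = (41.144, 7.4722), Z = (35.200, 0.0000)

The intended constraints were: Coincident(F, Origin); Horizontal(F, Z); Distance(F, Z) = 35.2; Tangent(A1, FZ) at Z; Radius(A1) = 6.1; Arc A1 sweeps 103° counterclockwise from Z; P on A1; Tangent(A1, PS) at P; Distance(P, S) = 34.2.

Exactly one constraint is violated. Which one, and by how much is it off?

Distance(P, S) = 34.2 — off by 4.30.

F = (0.00, 0.00) ✓; F.y = 0.00, Z.y = 0.00 ✓; |FZ| = 35.20 ✓; ∠(LZ, ZF) = 90.00° ✓; |LZ| = 6.100 ✓; bearing(L→P) − bearing(L→Z) = 103.0° ✓; |LP| = 6.100 ✓; ∠(LP, PS) = 90.00° ✓; |PS| = 29.90 ✗.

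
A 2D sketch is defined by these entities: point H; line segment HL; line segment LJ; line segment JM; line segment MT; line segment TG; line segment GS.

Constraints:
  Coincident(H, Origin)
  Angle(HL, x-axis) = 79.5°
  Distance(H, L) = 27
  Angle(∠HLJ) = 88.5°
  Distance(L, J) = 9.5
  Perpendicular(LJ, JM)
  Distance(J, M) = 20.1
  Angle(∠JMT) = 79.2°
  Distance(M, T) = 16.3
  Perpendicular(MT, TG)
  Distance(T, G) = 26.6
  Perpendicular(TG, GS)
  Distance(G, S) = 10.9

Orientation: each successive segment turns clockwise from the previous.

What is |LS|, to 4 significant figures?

11.57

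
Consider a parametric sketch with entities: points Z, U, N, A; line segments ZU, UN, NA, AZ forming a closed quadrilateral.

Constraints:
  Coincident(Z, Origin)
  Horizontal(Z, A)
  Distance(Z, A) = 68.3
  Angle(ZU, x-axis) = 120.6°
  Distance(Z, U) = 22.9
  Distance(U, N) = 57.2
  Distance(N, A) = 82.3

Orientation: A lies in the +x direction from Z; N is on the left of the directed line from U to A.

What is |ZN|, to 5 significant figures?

70.076

Checks: |UN| = 57.20 ✓; |NA| = 82.30 ✓.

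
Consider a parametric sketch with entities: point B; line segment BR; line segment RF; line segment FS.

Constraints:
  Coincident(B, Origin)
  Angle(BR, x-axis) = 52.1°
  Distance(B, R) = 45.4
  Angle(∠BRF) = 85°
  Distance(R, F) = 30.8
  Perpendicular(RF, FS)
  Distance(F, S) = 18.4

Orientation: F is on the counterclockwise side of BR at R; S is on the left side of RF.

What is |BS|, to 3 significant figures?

38.0

B is at the origin; BR runs at 52.1° with length 45.4, so R = 45.4·(cos 52.1°, sin 52.1°) = (27.9, 35.8). ∠BRF = 85.0°, so RF runs at 52.1° + (180° − 85.0°) = 147° from the x-axis; with |RF| = 30.8, F = R + 30.8·(cos 147°, sin 147°) = (2.03, 52.6). The perpendicularity gives FS at right angles to RF; with |FS| = 18.4 on the left of RF, S = F + 18.4·(-0.543, -0.840) = (-7.97, 37.1). Then |BS| = |S − B| = 38.0.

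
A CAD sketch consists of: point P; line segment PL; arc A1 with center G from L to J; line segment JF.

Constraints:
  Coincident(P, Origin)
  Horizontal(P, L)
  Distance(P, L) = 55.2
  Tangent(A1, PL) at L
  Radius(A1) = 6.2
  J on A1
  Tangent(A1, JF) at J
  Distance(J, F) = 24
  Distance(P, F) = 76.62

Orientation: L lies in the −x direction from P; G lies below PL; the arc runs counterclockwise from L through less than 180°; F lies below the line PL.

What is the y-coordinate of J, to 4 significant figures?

-2.995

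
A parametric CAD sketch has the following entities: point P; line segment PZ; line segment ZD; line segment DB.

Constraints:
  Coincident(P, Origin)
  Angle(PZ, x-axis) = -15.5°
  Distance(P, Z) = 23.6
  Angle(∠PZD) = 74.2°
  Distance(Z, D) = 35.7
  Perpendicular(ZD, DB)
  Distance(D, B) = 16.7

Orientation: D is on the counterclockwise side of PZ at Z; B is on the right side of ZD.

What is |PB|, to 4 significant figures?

49.09

P is at the origin; PZ runs at -15.5° with length 23.6, so Z = 23.6·(cos -15.5°, sin -15.5°) = (22.74, -6.307). ∠PZD = 74.2°, so ZD runs at -15.5° + (180° − 74.2°) = 90.30° from the x-axis; with |ZD| = 35.7, D = Z + 35.7·(cos 90.30°, sin 90.30°) = (22.55, 29.39). ZD is perpendicular to DB; with |DB| = 16.7 on the right of ZD, B = D + 16.7·(1.000, 0.005236) = (39.25, 29.48). Then |PB| = |B − P| = 49.09.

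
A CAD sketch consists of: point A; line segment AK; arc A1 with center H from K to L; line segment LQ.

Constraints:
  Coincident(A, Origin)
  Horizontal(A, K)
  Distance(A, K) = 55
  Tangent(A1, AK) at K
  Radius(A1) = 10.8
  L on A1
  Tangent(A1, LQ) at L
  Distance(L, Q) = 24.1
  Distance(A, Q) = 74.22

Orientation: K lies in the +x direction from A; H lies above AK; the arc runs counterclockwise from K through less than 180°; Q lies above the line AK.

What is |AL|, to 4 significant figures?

66.71

A is at the origin; A and K share the same y with |AK| = 55.0 and K on the +x side, so K = (55.00, 0.000). A1 meets AK tangentially, so HK is at right angles to AK, so H = K + (0, 10.8) = (55.00, 10.80). Since HL ⟂ LQ (tangency), |HQ| = √(10.8² + 24.1²) = 26.41 regardless of where L sits on A1. So Q lies on both circle(A, 74.22) and circle(H, 26.41); the above-AK intersection is Q = (65.41, 35.07). L is the foot of the tangent from Q: L = (65.80, 10.97).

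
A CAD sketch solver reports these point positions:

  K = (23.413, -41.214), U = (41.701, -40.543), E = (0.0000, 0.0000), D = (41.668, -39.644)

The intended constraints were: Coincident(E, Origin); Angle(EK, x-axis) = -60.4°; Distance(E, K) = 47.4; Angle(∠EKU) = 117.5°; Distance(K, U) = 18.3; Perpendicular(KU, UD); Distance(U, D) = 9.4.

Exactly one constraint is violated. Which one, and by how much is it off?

Distance(U, D) = 9.4 — off by 8.50.

E = (0.00, 0.00) ✓; EK at -60.40° ✓; |EK| = 47.40 ✓; ∠EKU = 117.5° ✓; |KU| = 18.30 ✓; ∠(KU, UD) = 90.00° ✓; |UD| = 0.8996 ✗.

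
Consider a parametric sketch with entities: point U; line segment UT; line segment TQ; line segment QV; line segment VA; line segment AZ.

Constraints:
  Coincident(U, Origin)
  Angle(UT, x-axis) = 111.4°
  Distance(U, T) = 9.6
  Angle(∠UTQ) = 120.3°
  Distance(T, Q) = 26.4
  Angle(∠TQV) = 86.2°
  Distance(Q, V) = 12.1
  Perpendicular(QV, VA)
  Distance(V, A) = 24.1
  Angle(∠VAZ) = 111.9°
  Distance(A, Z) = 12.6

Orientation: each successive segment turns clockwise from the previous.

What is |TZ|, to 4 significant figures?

2.799

U is at the origin; UT runs at 111.4° with length 9.6, so T = (-3.503, 8.938). ∠UTQ = 120.3° gives TQ at 51.70° from the x-axis; with |TQ| = 26.4, Q = (12.86, 29.66). ∠TQV = 86.2° gives QV at -42.10° from the x-axis; with |QV| = 12.1, V = (21.84, 21.54). The perpendicularity gives VA at right angles to QV, so VA runs at -132.1°; with |VA| = 24.1, A = (5.680, 3.662). ∠VAZ = 111.9° gives AZ at 159.8° from the x-axis; with |AZ| = 12.6, Z = (-6.145, 8.013). Then |TZ| = |Z − T| = 2.799.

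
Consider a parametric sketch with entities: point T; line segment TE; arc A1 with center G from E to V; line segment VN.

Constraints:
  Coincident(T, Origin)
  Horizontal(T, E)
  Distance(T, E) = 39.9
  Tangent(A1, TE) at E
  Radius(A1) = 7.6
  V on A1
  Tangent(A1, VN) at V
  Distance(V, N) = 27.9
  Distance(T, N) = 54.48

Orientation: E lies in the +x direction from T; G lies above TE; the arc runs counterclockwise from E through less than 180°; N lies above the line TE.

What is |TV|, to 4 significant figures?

48.21

Checks: |GV| = 7.600 ✓; ∠(GV, VN) = 90.00° ✓; |VN| = 27.90 ✓; |TN| = 54.48 ✓.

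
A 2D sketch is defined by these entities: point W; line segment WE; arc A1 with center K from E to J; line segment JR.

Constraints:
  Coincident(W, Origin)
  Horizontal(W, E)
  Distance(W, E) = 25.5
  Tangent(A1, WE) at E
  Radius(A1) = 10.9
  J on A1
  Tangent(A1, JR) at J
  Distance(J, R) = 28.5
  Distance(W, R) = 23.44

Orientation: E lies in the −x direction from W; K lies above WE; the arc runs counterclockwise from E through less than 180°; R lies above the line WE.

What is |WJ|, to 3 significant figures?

18.1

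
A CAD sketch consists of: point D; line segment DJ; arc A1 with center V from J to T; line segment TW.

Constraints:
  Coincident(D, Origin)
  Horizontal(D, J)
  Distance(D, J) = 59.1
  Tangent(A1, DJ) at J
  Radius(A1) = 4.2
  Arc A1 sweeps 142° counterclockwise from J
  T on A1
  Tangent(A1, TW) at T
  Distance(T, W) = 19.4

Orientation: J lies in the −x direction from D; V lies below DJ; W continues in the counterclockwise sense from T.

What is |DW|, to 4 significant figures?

50.31

D is at the origin; DJ is horizontal with |DJ| = 59.1 and J on the −x side, so J = (-59.10, 0.000). Since A1 is tangent to DJ there, VJ ⟂ DJ, so V = J + (0, -4.2) = (-59.10, -4.200). On A1, J sits at bearing 90° from V; a 142° counterclockwise sweep puts T at bearing 232°, so T = V + 4.2·(cos 232°, sin 232°) = (-61.69, -7.510). Since A1 is tangent to TW there, VT ⟂ TW, so TW runs along (−sin 232°, cos 232°); with |TW| = 19.4, W = (-46.40, -19.45). Then |DW| = |W − D| = 50.31.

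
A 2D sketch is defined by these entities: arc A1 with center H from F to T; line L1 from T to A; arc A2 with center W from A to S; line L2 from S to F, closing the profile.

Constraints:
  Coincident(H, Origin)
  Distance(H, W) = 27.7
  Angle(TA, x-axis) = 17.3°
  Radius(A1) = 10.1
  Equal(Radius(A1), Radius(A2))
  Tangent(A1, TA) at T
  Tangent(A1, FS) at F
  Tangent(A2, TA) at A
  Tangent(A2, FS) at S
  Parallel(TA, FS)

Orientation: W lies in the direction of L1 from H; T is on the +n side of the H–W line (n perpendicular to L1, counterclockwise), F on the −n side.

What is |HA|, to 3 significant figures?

29.5

The slot axis is L1's direction at 17.3°, so u = (cos 17.3°, sin 17.3°) = (0.955, 0.297) and n = (−sin 17.3°, cos 17.3°) = (-0.297, 0.955). H is at the origin and W lies 27.7 along u from H, so W = 27.7·u = (26.4, 8.24). Tangency of A1 to both parallel lines with radius 10.1 puts T and F at H ± 10.1·n: T = (-3.00, 9.64), F = (3.00, -9.64). Equal radii place A and S the same way about W: A = W + 10.1·n = (23.4, 17.9), S = W − 10.1·n = (29.5, -1.41). Then |HA| = |A − H| = 29.5.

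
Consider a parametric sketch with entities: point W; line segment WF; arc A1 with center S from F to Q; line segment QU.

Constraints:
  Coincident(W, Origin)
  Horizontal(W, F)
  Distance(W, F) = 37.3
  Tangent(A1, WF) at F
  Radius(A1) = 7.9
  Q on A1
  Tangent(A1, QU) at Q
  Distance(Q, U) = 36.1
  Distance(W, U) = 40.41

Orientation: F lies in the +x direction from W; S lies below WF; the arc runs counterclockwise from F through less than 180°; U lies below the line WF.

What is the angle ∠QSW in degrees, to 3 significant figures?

12.6°

W is at the origin; WF is horizontal with |WF| = 37.3 and F on the +x side, so F = (37.3, 0.00). Tangency of A1 to WF means the radius SF is perpendicular to WF, so S = F + (0, -7.9) = (37.3, -7.90). Since SQ ⟂ QU (tangency), |SU| = √(7.9² + 36.1²) = 37.0 regardless of where Q sits on A1. So U lies on both circle(W, 40.41) and circle(S, 37.0); the below-WF intersection is U = (15.1, -37.5). Q is the foot of the tangent from U: Q = (30.1, -4.62).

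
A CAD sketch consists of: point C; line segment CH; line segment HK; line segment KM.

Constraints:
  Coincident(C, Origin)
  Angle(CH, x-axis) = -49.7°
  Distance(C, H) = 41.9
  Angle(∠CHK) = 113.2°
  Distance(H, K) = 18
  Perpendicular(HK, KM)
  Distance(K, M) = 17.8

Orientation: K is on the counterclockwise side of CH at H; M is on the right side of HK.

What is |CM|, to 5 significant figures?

66.043

C is at the origin; CH runs at -49.7° with length 41.9, so H = 41.9·(cos -49.7°, sin -49.7°) = (27.100, -31.956). ∠CHK = 113.2°, so HK runs at -49.7° + (180° − 113.2°) = 17.100° from the x-axis; with |HK| = 18.0, K = H + 18.0·(cos 17.100°, sin 17.100°) = (44.305, -26.663). HK is perpendicular to KM; with |KM| = 17.8 on the right of HK, M = K + 17.8·(0.29404, -0.95579) = (49.539, -43.676). Then |CM| = |M − C| = 66.043.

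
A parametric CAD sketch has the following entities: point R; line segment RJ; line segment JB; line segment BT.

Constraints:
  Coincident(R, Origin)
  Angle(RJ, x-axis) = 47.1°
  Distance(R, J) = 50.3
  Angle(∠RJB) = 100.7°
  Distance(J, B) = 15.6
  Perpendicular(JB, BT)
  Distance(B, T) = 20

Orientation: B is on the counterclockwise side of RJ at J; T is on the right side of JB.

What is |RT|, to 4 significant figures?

73.77

∠RJB = 100.7°, so JB runs at 47.1° + (180° − 100.7°) = 126.4° from the x-axis; with |JB| = 15.6, B = J + 15.6·(cos 126.4°, sin 126.4°) = (24.98, 49.40). JB is perpendicular to BT; with |BT| = 20.0 on the right of JB, T = B + 20.0·(0.8049, 0.5934) = (41.08, 61.27). Then |RT| = |T − R| = 73.77.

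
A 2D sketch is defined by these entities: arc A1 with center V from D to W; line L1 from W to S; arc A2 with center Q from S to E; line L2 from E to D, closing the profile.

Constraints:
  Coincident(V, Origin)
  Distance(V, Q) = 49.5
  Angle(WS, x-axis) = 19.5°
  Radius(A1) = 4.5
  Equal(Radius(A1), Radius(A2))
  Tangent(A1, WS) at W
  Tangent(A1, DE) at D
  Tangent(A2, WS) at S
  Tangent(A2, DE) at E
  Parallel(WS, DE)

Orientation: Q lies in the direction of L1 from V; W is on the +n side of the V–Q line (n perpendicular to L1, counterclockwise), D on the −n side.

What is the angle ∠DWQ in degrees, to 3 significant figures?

84.8°

V is at the origin and Q lies 49.5 along u from V, so Q = 49.5·u = (46.7, 16.5). Tangency of A1 to both parallel lines with radius 4.5 puts W and D at V ± 4.5·n: W = (-1.50, 4.24), D = (1.50, -4.24). Then cos ∠DWQ = WD·WQ / (|WD||WQ|), giving 84.8°.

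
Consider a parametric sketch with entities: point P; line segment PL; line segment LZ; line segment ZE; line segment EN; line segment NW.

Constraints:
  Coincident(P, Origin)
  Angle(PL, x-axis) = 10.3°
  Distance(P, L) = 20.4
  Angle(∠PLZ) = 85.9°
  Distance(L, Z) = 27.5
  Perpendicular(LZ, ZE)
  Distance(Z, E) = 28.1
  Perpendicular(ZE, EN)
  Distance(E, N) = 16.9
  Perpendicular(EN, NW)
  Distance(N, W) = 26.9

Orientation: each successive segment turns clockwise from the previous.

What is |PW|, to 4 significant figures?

21.22

The perpendicularity gives EN at right angles to ZE, so EN runs at 96.20°; with |EN| = 16.9, N = (-6.720, -9.925). The perpendicularity gives NW at right angles to EN, so NW runs at 6.200°; with |NW| = 26.9, W = (20.02, -7.020). Then |PW| = |W − P| = 21.22.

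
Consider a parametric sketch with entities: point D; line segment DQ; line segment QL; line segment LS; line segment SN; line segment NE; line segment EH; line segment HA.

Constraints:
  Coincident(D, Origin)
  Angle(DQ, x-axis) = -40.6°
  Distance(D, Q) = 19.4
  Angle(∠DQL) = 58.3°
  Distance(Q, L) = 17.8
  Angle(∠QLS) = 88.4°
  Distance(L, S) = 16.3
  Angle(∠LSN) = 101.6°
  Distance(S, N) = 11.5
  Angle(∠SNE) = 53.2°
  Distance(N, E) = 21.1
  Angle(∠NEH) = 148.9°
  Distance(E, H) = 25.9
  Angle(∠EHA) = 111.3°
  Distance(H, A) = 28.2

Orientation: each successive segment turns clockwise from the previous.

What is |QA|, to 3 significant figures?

60.2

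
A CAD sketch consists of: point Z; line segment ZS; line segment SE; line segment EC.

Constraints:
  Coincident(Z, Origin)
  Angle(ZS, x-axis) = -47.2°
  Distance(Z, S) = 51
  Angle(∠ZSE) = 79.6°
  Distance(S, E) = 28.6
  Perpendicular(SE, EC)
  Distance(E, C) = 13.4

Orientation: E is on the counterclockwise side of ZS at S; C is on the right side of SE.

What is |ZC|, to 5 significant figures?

66.455

∠ZSE = 79.6°, so SE runs at -47.2° + (180° − 79.6°) = 53.200° from the x-axis; with |SE| = 28.6, E = S + 28.6·(cos 53.200°, sin 53.200°) = (51.784, -14.519). SE is perpendicular to EC; with |EC| = 13.4 on the right of SE, C = E + 13.4·(0.80073, -0.59902) = (62.513, -22.546). Then |ZC| = |C − Z| = 66.455.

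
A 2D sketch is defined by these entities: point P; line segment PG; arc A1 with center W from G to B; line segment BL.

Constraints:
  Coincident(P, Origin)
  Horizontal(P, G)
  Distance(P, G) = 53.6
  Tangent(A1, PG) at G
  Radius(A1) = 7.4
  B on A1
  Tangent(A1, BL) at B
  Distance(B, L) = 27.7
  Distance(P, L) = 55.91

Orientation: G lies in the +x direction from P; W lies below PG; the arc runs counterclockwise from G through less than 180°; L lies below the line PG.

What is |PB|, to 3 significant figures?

46.7

P is at the origin; P and G share the same y with |PG| = 53.6 and G on the +x side, so G = (53.6, 0.00). Since A1 is tangent to PG there, WG ⟂ PG, so W = G + (0, -7.4) = (53.6, -7.40). Since WB ⟂ BL (tangency), |WL| = √(7.4² + 27.7²) = 28.7 regardless of where B sits on A1. So L lies on both circle(P, 55.91) and circle(W, 28.7); the below-PG intersection is L = (44.0, -34.4). B is the foot of the tangent from L: B = (46.2, -6.82).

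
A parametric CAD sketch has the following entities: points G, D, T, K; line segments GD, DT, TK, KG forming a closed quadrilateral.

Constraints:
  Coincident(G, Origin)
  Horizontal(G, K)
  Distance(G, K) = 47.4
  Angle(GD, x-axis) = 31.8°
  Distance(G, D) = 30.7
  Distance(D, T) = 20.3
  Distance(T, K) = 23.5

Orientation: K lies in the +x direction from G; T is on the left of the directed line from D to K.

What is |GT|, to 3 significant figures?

50.8

Checks: |DT| = 20.30 ✓; |TK| = 23.50 ✓.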